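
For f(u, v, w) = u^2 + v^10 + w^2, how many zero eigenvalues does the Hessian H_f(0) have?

1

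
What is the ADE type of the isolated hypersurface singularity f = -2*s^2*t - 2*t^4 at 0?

D5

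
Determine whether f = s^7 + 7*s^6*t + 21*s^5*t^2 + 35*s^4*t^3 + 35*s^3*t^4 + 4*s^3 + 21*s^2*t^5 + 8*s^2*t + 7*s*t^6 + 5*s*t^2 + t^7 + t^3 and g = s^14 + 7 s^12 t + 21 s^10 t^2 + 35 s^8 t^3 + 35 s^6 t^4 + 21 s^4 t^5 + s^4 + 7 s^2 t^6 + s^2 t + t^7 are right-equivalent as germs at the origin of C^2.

The Hessian of f at 0 has rank 0. Corank 2; j^3 = (s + t)*(2*s + t)^2 has shape L^2 M (L != M), so D-series; mu = 8 gives D_8. The Hessian of g at 0 has rank 0. Corank 2; j^3 = s^2*t has shape L^2 M (L != M), so D-series; mu = 8 gives D_8. Both have type D_8, hence right-equivalent.

Yes.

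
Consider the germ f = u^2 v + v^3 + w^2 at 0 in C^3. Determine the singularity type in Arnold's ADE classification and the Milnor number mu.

The Hessian of f at 0 is [[0, 0, 0], [0, 0, 0], [0, 0, 2]] with rank 1, so corank 2. A Groebner basis of the Jacobian ideal J(f) in C{u,v,w} is {v^3, u^2 + 3*v^2, u*v, w}; counting standard monomials gives mu = 4. Corank 2; j^3 = v*(u^2 + v^2) splits into three distinct lines over C (the quadratic factor has nonzero discriminant), so D_4.

Type D_4, Milnor number mu = 4.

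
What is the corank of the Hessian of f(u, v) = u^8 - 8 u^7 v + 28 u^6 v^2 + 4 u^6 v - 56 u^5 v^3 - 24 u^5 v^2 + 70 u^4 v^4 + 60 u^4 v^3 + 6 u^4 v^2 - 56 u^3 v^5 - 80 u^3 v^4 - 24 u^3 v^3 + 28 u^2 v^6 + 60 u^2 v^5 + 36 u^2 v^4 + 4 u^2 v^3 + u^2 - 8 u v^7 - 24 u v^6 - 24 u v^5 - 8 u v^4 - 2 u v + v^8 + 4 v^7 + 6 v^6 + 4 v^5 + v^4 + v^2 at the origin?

1

Hessian at 0 has rank 1.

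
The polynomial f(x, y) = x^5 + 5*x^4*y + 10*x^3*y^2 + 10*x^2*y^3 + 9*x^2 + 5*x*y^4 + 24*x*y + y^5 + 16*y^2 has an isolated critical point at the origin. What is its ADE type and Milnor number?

Type A_4, Milnor number mu = 4.

The Hessian of f at 0 is [[18, 24], [24, 32]] with rank 1, so corank 1. A Groebner basis of the Jacobian ideal J(f) in C{x,y} is {y^4, x + 4*y/3}; counting standard monomials gives mu = 4. Corank 1: A-series; mu = 4 gives A_4.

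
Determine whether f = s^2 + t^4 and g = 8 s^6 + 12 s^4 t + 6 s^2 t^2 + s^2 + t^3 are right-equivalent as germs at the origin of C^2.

No.

The Hessian of f at 0 has rank 1. Corank 1: A-series; mu = 3 gives A_3. The Hessian of g at 0 has rank 1. Corank 1: A-series; mu = 2 gives A_2. f is A_3 but g is A_2, hence not right-equivalent.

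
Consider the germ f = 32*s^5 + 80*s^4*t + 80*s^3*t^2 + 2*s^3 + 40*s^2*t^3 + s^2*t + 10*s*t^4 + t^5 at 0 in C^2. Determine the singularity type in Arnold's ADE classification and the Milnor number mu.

Type D_6, Milnor number mu = 6.

The Hessian of f at 0 has rank 0. Corank 2; j^3 = s^2*(2*s + t) has shape L^2 M (L != M), so D-series; mu = 6 gives D_6.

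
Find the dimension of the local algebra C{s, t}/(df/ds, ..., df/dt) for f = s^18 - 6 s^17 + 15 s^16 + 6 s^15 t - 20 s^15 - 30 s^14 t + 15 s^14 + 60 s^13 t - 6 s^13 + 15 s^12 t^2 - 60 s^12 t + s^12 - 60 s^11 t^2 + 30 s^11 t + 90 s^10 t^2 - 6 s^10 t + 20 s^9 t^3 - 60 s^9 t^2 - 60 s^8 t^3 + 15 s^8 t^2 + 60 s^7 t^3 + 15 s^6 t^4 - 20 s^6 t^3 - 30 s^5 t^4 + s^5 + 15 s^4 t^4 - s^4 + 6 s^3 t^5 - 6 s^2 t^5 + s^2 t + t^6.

7

The Hessian of f at 0 has rank 0. Corank 2; j^3 = s^2*t has shape L^2 M (L != M), so D-series; mu = 7 gives D_7.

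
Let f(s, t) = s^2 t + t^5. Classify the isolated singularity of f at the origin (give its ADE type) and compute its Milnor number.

Type D_6, Milnor number mu = 6.

The Hessian of f at 0 has rank 0. Corank 2; j^3 = s^2*t has shape L^2 M (L != M), so D-series; mu = 6 gives D_6.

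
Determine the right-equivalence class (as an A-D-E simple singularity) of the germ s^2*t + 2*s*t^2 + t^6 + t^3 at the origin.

D_7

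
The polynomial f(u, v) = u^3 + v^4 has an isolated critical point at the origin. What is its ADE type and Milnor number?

The Hessian of f at 0 is [[0, 0], [0, 0]] with rank 0, so corank 2. A Groebner basis of the Jacobian ideal J(f) in C{u,v} is {v^3, u^2}; counting standard monomials gives mu = 6. Corank 2; j^3 = u^3 is a perfect cube, so E-series; the 4-jet and mu = 6 give E_6.

Type E6, Milnor number mu = 6.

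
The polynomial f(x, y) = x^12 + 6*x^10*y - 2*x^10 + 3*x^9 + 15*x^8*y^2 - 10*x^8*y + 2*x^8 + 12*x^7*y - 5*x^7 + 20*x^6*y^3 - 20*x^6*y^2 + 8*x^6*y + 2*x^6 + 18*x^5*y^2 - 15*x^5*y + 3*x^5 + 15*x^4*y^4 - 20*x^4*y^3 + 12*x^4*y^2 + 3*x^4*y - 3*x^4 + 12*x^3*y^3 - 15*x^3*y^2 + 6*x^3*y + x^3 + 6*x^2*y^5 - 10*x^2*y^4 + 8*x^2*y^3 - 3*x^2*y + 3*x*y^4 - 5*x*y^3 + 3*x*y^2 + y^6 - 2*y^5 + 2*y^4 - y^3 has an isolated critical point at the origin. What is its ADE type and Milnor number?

Type E_7, Milnor number mu = 7.

The Hessian of f at 0 is [[0, 0], [0, 0]] with rank 0, so corank 2. A Groebner basis of the Jacobian ideal J(f) in C{x,y} is {3*x^2/7 - 6*x*y/7 + y^4 + y^3/7 + 3*y^2/7, x^3 - 3*x^2/7 + 6*x*y/7 - 8*y^3/7 - 3*y^2/7, x^2*y - x^2/7 + 2*x*y/7 - 22*y^3/21 - y^2/7, x*y^2 - y^3}; counting standard monomials gives mu = 7. Corank 2; j^3 = (x - y)^3 is a perfect cube, so E-series; the 4-jet and mu = 7 give E_7.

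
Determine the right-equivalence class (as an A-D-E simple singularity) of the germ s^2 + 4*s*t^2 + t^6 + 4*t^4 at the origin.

The Hessian of f at 0 has rank 1. Corank 1: A-series; mu = 5 gives A_5.

A_5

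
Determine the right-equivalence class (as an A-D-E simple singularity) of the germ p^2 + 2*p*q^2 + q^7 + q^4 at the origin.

A_6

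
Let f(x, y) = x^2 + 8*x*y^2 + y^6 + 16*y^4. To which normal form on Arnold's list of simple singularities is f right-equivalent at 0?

The Hessian of f at 0 is [[2, 0], [0, 0]] with rank 1, so corank 1. A Groebner basis of the Jacobian ideal J(f) in C{x,y} is {x^3, x^2*y, x/4 + y^2}; counting standard monomials gives mu = 5. Corank 1: A-series; mu = 5 gives A_5.

A_{5}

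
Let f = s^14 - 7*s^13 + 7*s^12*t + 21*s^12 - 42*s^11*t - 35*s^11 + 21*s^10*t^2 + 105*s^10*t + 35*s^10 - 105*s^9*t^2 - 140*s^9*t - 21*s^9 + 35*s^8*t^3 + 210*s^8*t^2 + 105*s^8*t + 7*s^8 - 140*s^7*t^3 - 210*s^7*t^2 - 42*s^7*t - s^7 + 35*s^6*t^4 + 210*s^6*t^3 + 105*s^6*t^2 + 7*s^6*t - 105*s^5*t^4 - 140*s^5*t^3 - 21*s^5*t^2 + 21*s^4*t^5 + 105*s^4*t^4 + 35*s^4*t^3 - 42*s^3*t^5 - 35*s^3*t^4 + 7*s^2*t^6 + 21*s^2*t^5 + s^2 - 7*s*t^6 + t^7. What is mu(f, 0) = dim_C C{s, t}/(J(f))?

The Hessian of f at 0 has rank 1. Corank 1: A-series; mu = 6 gives A_6.

6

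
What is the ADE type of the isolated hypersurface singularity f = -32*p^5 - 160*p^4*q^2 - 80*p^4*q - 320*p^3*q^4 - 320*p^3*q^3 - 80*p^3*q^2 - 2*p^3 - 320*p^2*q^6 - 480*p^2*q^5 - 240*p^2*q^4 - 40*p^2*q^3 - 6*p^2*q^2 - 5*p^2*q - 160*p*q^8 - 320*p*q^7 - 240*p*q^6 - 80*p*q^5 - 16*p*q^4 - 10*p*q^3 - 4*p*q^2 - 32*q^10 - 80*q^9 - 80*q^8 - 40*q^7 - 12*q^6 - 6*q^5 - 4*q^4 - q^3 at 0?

D_6

The Hessian of f at 0 has rank 0. Corank 2; j^3 = -(p + q)^2*(2*p + q) has shape L^2 M (L != M), so D-series; mu = 6 gives D_6.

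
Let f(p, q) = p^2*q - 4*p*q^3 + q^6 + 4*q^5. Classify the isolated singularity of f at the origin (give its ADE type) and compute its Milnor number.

Type D_{7}, Milnor number mu = 7.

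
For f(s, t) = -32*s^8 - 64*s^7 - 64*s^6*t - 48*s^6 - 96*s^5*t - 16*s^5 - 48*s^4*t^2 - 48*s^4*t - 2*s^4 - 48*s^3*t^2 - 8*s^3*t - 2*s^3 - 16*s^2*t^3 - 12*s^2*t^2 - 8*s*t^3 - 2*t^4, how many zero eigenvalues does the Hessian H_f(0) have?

2

Hessian at 0 has rank 0.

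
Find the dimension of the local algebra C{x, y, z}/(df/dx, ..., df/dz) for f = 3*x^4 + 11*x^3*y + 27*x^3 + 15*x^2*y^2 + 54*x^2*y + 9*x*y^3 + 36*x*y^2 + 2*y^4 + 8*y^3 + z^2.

The Hessian of f at 0 is [[0, 0, 0], [0, 0, 0], [0, 0, 2]] with rank 1, so corank 2. A Groebner basis of the Jacobian ideal J(f) in C{x,y,z} is {19683*x^2 + 26244*x*y + y^4 + 27*y^3 + 8748*y^2, x^3 + 270*x^2 + 360*x*y + 2*y^3/3 + 120*y^2, x^2*y - 243*x^2 - 324*x*y - 7*y^3/9 - 108*y^2, 162*x^2 + x*y^2 + 216*x*y + 8*y^3/9 + 72*y^2, z}; counting standard monomials gives mu = 7. Corank 2; j^3 = (3*x + 2*y)^3 is a perfect cube, so E-series; the 4-jet and mu = 7 give E_7.

7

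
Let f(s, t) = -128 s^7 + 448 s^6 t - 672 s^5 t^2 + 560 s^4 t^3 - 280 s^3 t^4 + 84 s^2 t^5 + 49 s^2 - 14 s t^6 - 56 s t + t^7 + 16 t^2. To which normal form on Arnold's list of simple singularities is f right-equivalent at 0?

The Hessian of f at 0 has rank 1. Corank 1: A-series; mu = 6 gives A_6.

A_{6}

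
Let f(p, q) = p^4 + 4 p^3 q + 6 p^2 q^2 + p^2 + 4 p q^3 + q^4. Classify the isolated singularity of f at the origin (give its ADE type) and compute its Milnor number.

Type A3, Milnor number mu = 3.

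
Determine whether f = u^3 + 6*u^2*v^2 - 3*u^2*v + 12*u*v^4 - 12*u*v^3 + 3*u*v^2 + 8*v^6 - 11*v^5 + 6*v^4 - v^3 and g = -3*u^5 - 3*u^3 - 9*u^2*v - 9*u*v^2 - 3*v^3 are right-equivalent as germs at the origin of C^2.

The Hessian of f at 0 has rank 0. Corank 2; j^3 = (u - v)^3 is a perfect cube, so E-series; the 5-jet and mu = 8 give E_8. The Hessian of g at 0 has rank 0. Corank 2; j^3 = -3*(u + v)^3 is a perfect cube, so E-series; the 5-jet and mu = 8 give E_8. Both have type E_8, hence right-equivalent.

Yes.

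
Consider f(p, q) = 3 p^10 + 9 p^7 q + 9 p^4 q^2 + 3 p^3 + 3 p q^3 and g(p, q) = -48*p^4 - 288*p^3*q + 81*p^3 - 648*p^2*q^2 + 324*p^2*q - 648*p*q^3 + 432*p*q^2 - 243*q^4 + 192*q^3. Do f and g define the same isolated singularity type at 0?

No.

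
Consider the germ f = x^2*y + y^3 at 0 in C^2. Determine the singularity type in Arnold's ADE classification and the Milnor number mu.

The Hessian of f at 0 has rank 0. Corank 2; j^3 = y*(x^2 + y^2) splits into three distinct lines over C (the quadratic factor has nonzero discriminant), so D_4.

Type D4, Milnor number mu = 4.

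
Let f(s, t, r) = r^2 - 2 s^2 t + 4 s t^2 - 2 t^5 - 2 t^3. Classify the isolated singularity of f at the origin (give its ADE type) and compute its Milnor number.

The Hessian of f at 0 has rank 1. Corank 2; j^3 = -2*t*(s - t)^2 has shape L^2 M (L != M), so D-series; mu = 6 gives D_6.

Type D_{6}, Milnor number mu = 6.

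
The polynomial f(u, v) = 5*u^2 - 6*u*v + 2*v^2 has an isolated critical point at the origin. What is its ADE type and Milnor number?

Type A_1, Milnor number mu = 1.

The Hessian of f at 0 has rank 2. Corank 0: nondegenerate Morse point, so A_1.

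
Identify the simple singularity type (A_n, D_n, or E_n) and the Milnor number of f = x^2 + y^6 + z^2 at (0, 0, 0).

The Hessian of f at 0 has rank 2. Corank 1: A-series; mu = 5 gives A_5.

Type A_5, Milnor number mu = 5.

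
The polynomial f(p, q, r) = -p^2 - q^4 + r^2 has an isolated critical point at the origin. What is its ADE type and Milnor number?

The Hessian of f at 0 is [[-2, 0, 0], [0, 0, 0], [0, 0, 2]] with rank 2, so corank 1. A Groebner basis of the Jacobian ideal J(f) in C{p,q,r} is {q^3, p, r}; counting standard monomials gives mu = 3. Corank 1: A-series; mu = 3 gives A_3.

Type A_3, Milnor number mu = 3.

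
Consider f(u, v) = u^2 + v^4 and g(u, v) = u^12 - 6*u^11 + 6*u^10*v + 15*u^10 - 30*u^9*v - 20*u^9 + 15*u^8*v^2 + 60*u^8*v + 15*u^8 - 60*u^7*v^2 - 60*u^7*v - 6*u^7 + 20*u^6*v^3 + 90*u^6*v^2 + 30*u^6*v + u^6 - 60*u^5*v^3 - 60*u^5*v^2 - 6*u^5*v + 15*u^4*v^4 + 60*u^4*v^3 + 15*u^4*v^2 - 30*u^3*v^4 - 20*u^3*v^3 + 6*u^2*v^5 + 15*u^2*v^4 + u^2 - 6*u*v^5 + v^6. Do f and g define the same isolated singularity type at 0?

The Hessian of f at 0 has rank 1. Corank 1: A-series; mu = 3 gives A_3. The Hessian of g at 0 has rank 1. Corank 1: A-series; mu = 5 gives A_5. f is A_3 but g is A_5, hence not right-equivalent.

No.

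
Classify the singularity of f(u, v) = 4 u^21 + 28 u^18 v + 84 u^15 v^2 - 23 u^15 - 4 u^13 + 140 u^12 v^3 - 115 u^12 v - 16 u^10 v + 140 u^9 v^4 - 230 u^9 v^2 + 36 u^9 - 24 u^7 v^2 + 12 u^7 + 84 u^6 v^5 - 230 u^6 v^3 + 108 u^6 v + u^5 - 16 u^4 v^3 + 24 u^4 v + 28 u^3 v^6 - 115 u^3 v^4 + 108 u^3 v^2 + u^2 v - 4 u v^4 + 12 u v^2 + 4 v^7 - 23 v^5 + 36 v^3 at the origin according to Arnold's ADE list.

The Hessian of f at 0 has rank 0. Corank 2; j^3 = v*(u + 6*v)^2 has shape L^2 M (L != M), so D-series; mu = 6 gives D_6.

D_6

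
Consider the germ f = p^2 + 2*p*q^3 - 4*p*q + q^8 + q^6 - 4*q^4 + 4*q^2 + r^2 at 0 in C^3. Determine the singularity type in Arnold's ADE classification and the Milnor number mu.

Type A7, Milnor number mu = 7.

The Hessian of f at 0 has rank 2. Corank 1: A-series; mu = 7 gives A_7.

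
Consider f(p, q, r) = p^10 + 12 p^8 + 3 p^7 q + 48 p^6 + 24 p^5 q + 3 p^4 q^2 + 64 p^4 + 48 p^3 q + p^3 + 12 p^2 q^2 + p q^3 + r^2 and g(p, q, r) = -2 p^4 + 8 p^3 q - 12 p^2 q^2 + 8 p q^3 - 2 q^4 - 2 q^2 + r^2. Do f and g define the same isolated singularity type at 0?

No.

The Hessian of f at 0 has rank 1. Corank 2; j^3 = p^3 is a perfect cube, so E-series; the 4-jet and mu = 7 give E_7. The Hessian of g at 0 has rank 2. Corank 1: A-series; mu = 3 gives A_3. f is E_7 but g is A_3, hence not right-equivalent.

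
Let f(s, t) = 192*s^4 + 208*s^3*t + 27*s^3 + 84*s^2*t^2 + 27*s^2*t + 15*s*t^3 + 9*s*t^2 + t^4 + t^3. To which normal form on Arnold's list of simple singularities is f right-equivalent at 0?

The Hessian of f at 0 has rank 0. Corank 2; j^3 = (3*s + t)^3 is a perfect cube, so E-series; the 4-jet and mu = 7 give E_7.

E_{7}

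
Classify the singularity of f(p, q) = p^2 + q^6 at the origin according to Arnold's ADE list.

A_{5}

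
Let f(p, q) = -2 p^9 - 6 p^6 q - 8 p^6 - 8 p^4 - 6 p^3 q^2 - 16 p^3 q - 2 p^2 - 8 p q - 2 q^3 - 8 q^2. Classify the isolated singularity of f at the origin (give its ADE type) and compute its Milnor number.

Type A_2, Milnor number mu = 2.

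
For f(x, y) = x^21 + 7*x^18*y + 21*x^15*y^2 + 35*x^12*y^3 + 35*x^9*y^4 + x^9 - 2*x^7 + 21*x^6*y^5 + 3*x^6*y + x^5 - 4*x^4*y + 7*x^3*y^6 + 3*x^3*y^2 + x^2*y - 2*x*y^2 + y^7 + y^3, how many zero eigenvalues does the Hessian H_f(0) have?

2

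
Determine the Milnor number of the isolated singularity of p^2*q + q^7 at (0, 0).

The Hessian of f at 0 has rank 0. Corank 2; j^3 = p^2*q has shape L^2 M (L != M), so D-series; mu = 8 gives D_8.

8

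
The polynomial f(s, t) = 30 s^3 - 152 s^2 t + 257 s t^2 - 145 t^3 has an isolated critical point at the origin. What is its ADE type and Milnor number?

The Hessian of f at 0 is [[0, 0], [0, 0]] with rank 0, so corank 2. A Groebner basis of the Jacobian ideal J(f) in C{s,t} is {t^3, s^2 - 71*t^2/26, s*t - 43*t^2/26}; counting standard monomials gives mu = 4. Corank 2; j^3 = (3*s - 5*t)*(10*s^2 - 34*s*t + 29*t^2) splits into three distinct lines over C (the quadratic factor has nonzero discriminant), so D_4.

Type D4, Milnor number mu = 4.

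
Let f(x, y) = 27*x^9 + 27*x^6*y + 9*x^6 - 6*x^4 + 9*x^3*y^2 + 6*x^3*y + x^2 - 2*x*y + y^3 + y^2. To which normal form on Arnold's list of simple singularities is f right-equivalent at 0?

The Hessian of f at 0 has rank 1. Corank 1: A-series; mu = 2 gives A_2.

A2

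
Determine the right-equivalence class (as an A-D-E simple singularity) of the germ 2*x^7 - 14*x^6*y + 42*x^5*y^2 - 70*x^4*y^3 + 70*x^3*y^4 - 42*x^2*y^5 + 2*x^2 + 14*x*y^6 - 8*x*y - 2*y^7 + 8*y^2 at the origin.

A_{6}

The Hessian of f at 0 has rank 1. Corank 1: A-series; mu = 6 gives A_6.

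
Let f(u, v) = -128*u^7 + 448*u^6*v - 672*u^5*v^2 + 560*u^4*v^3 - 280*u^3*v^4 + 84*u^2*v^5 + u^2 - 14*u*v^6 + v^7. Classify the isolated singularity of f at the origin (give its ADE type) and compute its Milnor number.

The Hessian of f at 0 has rank 1. Corank 1: A-series; mu = 6 gives A_6.

Type A_6, Milnor number mu = 6.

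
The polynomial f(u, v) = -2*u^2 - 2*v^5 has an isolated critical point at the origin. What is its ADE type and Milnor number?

The Hessian of f at 0 has rank 1. Corank 1: A-series; mu = 4 gives A_4.

Type A_4, Milnor number mu = 4.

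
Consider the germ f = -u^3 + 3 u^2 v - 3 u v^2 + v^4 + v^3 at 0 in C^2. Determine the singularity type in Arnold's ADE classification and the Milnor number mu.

The Hessian of f at 0 has rank 0. Corank 2; j^3 = -(u - v)^3 is a perfect cube, so E-series; the 4-jet and mu = 6 give E_6.

Type E_{6}, Milnor number mu = 6.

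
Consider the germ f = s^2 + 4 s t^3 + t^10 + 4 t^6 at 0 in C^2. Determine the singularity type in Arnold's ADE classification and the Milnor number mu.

The Hessian of f at 0 is [[2, 0], [0, 0]] with rank 1, so corank 1. A Groebner basis of the Jacobian ideal J(f) in C{s,t} is {s^3, s/2 + t^3}; counting standard monomials gives mu = 9. Corank 1: A-series; mu = 9 gives A_9.

Type A_{9}, Milnor number mu = 9.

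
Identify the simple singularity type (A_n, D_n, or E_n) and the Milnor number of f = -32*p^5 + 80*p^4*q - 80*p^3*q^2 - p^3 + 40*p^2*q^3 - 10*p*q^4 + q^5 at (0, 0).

Type E8, Milnor number mu = 8.

The Hessian of f at 0 is [[0, 0], [0, 0]] with rank 0, so corank 2. A Groebner basis of the Jacobian ideal J(f) in C{p,q} is {q^5, p*q^3 - q^4/8, p^2}; counting standard monomials gives mu = 8. Corank 2; j^3 = -p^3 is a perfect cube, so E-series; the 5-jet and mu = 8 give E_8.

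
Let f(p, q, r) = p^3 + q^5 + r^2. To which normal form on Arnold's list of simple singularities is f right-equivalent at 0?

E8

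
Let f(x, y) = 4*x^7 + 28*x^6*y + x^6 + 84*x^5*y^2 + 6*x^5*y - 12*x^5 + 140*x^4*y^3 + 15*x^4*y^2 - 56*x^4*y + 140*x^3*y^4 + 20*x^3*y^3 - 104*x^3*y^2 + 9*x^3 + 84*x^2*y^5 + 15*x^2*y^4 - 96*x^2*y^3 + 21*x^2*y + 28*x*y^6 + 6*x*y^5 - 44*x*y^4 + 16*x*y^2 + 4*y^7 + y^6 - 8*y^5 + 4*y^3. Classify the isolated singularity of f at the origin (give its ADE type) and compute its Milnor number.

Type D7, Milnor number mu = 7.

The Hessian of f at 0 is [[0, 0], [0, 0]] with rank 0, so corank 2. A Groebner basis of the Jacobian ideal J(f) in C{x,y} is {-243*x^2/2 - 405*x*y/2 + y^4 - 81*y^2, x^3 + 12*x^2 + 16*x*y + 8*y^3/27 + 16*y^2/3, x^2*y - 12*x^2 - 16*x*y - 4*y^3/9 - 16*y^2/3, 9*x^2 + x*y^2 + 12*x*y + 2*y^3/3 + 4*y^2}; counting standard monomials gives mu = 7. Corank 2; j^3 = (x + y)*(3*x + 2*y)^2 has shape L^2 M (L != M), so D-series; mu = 7 gives D_7.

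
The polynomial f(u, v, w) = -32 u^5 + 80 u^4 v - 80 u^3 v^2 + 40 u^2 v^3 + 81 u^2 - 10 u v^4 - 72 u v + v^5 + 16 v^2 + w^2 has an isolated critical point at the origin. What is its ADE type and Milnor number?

The Hessian of f at 0 has rank 2. Corank 1: A-series; mu = 4 gives A_4.

Type A4, Milnor number mu = 4.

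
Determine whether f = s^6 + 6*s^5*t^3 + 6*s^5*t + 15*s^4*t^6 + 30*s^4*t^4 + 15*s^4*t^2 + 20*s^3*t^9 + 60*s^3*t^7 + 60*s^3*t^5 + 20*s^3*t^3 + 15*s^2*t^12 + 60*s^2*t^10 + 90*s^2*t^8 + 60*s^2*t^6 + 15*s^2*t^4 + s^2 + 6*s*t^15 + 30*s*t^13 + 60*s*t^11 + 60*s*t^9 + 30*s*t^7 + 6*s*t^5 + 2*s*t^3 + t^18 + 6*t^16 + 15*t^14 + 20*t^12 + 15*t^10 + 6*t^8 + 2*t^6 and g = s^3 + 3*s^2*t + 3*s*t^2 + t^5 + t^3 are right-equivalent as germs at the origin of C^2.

The Hessian of f at 0 is [[2, 0], [0, 0]] with rank 1, so corank 1. A Groebner basis of the Jacobian ideal J(f) in C{s,t} is {s*t^2, s + t^3, s^2}; counting standard monomials gives mu = 5. Corank 1: A-series; mu = 5 gives A_5. The Hessian of g at 0 is [[0, 0], [0, 0]] with rank 0, so corank 2. A Groebner basis of the Jacobian ideal J(g) in C{s,t} is {t^4, s^2 + 2*s*t + t^2}; counting standard monomials gives mu = 8. Corank 2; j^3 = (s + t)^3 is a perfect cube, so E-series; the 5-jet and mu = 8 give E_8. f is A_5 but g is E_8, hence not right-equivalent.

No.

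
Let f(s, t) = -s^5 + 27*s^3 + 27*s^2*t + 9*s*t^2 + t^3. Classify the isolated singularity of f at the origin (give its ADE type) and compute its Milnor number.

Type E8, Milnor number mu = 8.

The Hessian of f at 0 has rank 0. Corank 2; j^3 = (3*s + t)^3 is a perfect cube, so E-series; the 5-jet and mu = 8 give E_8.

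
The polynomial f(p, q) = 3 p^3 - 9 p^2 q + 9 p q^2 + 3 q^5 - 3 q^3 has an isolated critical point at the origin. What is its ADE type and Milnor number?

The Hessian of f at 0 has rank 0. Corank 2; j^3 = 3*(p - q)^3 is a perfect cube, so E-series; the 5-jet and mu = 8 give E_8.

Type E_8, Milnor number mu = 8.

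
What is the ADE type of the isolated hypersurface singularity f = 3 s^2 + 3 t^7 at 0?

A6

The Hessian of f at 0 has rank 1. Corank 1: A-series; mu = 6 gives A_6.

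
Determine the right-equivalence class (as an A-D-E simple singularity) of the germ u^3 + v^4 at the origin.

The Hessian of f at 0 has rank 0. Corank 2; j^3 = u^3 is a perfect cube, so E-series; the 4-jet and mu = 6 give E_6.

E_{6}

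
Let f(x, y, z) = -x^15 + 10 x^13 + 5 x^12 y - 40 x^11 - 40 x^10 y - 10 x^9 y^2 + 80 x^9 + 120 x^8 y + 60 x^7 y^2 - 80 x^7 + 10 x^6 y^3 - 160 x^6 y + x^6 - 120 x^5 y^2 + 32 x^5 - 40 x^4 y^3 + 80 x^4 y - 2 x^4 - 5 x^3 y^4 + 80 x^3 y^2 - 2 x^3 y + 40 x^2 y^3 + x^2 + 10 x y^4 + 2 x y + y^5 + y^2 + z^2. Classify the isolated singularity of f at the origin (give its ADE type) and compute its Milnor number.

The Hessian of f at 0 is [[2, 2, 0], [2, 2, 0], [0, 0, 2]] with rank 2, so corank 1. A Groebner basis of the Jacobian ideal J(f) in C{x,y,z} is {x + y^3 + y, x^2 - y^2, x*y + y^2, z}; counting standard monomials gives mu = 4. Corank 1: A-series; mu = 4 gives A_4.

Type A_4, Milnor number mu = 4.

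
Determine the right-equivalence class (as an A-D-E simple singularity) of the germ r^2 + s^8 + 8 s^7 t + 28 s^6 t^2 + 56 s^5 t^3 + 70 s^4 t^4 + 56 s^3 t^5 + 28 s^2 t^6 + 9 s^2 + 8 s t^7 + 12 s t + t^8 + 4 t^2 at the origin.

The Hessian of f at 0 is [[18, 12, 0], [12, 8, 0], [0, 0, 2]] with rank 2, so corank 1. A Groebner basis of the Jacobian ideal J(f) in C{s,t,r} is {t^7, s + 2*t/3, r}; counting standard monomials gives mu = 7. Corank 1: A-series; mu = 7 gives A_7.

A_{7}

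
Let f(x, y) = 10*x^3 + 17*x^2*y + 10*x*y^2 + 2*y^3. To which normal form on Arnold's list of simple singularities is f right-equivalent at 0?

D4

The Hessian of f at 0 is [[0, 0], [0, 0]] with rank 0, so corank 2. A Groebner basis of the Jacobian ideal J(f) in C{x,y} is {y^3, x^2 - 2*y^2/11, x*y + 5*y^2/11}; counting standard monomials gives mu = 4. Corank 2; j^3 = (2*x + y)*(5*x^2 + 6*x*y + 2*y^2) splits into three distinct lines over C (the quadratic factor has nonzero discriminant), so D_4.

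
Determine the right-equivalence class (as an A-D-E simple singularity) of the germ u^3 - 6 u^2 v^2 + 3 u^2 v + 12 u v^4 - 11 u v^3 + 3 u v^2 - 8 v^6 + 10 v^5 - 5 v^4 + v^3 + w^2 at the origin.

E_{7}

The Hessian of f at 0 has rank 1. Corank 2; j^3 = (u + v)^3 is a perfect cube, so E-series; the 4-jet and mu = 7 give E_7.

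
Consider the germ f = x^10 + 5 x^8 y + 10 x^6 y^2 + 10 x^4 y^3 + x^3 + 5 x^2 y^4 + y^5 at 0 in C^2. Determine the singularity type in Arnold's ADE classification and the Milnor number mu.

Type E8, Milnor number mu = 8.

The Hessian of f at 0 is [[0, 0], [0, 0]] with rank 0, so corank 2. A Groebner basis of the Jacobian ideal J(f) in C{x,y} is {y^4, x^2}; counting standard monomials gives mu = 8. Corank 2; j^3 = x^3 is a perfect cube, so E-series; the 5-jet and mu = 8 give E_8.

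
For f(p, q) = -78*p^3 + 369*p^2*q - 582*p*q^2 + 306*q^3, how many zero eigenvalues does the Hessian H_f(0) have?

2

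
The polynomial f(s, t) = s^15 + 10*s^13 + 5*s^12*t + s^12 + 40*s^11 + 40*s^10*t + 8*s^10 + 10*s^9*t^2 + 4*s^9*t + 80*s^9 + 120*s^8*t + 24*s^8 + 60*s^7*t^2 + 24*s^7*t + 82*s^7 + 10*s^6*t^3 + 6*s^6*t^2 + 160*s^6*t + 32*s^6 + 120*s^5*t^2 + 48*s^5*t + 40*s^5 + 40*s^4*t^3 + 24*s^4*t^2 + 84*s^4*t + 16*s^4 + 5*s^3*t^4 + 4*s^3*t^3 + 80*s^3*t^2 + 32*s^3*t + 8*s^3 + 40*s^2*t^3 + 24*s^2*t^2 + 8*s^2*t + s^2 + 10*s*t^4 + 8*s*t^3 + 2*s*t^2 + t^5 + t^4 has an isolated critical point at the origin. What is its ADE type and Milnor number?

The Hessian of f at 0 is [[2, 0], [0, 0]] with rank 1, so corank 1. A Groebner basis of the Jacobian ideal J(f) in C{s,t} is {-s/4 + t^3 - t^2/4, s^2, s*t + s/4 + t^2/4}; counting standard monomials gives mu = 4. Corank 1: A-series; mu = 4 gives A_4.

Type A4, Milnor number mu = 4.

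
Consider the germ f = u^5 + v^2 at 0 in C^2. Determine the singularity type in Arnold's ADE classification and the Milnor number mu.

The Hessian of f at 0 has rank 1. Corank 1: A-series; mu = 4 gives A_4.

Type A_{4}, Milnor number mu = 4.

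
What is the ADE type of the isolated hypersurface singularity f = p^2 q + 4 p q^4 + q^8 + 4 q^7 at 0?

D9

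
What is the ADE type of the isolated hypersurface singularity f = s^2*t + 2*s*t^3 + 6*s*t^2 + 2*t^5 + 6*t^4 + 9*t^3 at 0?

D_6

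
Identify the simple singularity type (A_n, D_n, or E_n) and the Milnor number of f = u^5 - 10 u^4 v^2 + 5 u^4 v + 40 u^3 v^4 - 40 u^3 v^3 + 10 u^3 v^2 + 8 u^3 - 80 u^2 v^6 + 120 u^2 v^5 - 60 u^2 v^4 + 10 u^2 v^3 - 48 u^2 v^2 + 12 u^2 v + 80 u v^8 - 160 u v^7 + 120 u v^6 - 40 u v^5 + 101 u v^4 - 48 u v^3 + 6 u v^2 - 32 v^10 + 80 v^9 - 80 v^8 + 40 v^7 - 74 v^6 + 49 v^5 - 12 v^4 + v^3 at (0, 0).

The Hessian of f at 0 has rank 0. Corank 2; j^3 = (2*u + v)^3 is a perfect cube, so E-series; the 5-jet and mu = 8 give E_8.

Type E_8, Milnor number mu = 8.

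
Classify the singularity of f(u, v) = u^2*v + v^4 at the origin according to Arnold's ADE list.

D_{5}

The Hessian of f at 0 has rank 0. Corank 2; j^3 = u^2*v has shape L^2 M (L != M), so D-series; mu = 5 gives D_5.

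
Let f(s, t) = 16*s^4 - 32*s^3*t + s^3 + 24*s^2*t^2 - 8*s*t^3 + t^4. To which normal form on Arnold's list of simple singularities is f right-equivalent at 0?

The Hessian of f at 0 has rank 0. Corank 2; j^3 = s^3 is a perfect cube, so E-series; the 4-jet and mu = 6 give E_6.

E6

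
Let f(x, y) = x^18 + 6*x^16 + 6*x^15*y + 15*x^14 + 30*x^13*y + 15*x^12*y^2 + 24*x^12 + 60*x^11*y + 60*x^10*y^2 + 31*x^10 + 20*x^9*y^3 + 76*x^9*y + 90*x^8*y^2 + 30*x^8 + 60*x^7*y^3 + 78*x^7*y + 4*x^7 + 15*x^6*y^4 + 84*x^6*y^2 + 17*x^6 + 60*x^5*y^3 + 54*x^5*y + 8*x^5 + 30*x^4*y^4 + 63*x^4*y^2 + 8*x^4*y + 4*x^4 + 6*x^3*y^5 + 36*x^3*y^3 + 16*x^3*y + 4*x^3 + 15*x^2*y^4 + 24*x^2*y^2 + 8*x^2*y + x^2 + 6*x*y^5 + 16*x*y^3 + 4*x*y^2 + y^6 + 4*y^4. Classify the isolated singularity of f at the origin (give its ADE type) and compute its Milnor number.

The Hessian of f at 0 has rank 1. Corank 1: A-series; mu = 5 gives A_5.

Type A_{5}, Milnor number mu = 5.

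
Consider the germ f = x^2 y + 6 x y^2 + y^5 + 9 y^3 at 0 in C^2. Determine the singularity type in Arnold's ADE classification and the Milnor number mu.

The Hessian of f at 0 is [[0, 0], [0, 0]] with rank 0, so corank 2. A Groebner basis of the Jacobian ideal J(f) in C{x,y} is {x^2/5 + y^4 - 9*y^2/5, x^3 + 27*y^3, x*y + 3*y^2}; counting standard monomials gives mu = 6. Corank 2; j^3 = y*(x + 3*y)^2 has shape L^2 M (L != M), so D-series; mu = 6 gives D_6.

Type D_6, Milnor number mu = 6.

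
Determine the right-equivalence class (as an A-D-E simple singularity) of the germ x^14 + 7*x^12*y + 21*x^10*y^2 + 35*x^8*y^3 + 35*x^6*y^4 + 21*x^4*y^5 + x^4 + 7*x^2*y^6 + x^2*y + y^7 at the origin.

The Hessian of f at 0 has rank 0. Corank 2; j^3 = x^2*y has shape L^2 M (L != M), so D-series; mu = 8 gives D_8.

D8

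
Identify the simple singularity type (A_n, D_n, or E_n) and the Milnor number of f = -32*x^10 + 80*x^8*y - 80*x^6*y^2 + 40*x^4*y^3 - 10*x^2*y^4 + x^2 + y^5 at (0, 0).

The Hessian of f at 0 has rank 1. Corank 1: A-series; mu = 4 gives A_4.

Type A_4, Milnor number mu = 4.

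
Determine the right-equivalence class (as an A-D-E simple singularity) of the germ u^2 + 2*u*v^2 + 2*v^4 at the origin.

A3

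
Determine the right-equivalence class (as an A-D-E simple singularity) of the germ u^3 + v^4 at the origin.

E_6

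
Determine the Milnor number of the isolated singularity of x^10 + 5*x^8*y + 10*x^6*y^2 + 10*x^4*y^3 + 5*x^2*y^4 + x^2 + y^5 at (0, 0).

4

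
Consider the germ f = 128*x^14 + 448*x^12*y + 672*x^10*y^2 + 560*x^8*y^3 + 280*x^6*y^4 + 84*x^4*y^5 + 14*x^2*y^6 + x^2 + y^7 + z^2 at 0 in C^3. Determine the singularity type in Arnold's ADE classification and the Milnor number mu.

Type A_{6}, Milnor number mu = 6.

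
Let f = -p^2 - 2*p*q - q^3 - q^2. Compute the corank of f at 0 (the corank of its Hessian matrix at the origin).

The Hessian at 0 is [[-2, -2], [-2, -2]] of rank 1; hence corank 1.

1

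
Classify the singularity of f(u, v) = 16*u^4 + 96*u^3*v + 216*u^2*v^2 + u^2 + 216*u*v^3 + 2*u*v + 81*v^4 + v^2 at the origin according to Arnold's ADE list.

A3

The Hessian of f at 0 is [[2, 2], [2, 2]] with rank 1, so corank 1. A Groebner basis of the Jacobian ideal J(f) in C{u,v} is {v^3, u + v}; counting standard monomials gives mu = 3. Corank 1: A-series; mu = 3 gives A_3.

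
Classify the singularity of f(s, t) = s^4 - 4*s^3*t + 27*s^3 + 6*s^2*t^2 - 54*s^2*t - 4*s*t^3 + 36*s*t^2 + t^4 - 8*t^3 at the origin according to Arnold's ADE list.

E_6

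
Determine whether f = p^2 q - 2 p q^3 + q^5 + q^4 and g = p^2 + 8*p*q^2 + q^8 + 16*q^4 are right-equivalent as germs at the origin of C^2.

No.

The Hessian of f at 0 has rank 0. Corank 2; j^3 = p^2*q has shape L^2 M (L != M), so D-series; mu = 5 gives D_5. The Hessian of g at 0 has rank 1. Corank 1: A-series; mu = 7 gives A_7. f is D_5 but g is A_7, hence not right-equivalent.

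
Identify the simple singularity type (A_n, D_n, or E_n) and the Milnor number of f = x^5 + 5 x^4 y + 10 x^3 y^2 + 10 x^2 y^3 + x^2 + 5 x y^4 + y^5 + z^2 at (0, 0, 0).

Type A_{4}, Milnor number mu = 4.

The Hessian of f at 0 is [[2, 0, 0], [0, 0, 0], [0, 0, 2]] with rank 2, so corank 1. A Groebner basis of the Jacobian ideal J(f) in C{x,y,z} is {y^4, x, z}; counting standard monomials gives mu = 4. Corank 1: A-series; mu = 4 gives A_4.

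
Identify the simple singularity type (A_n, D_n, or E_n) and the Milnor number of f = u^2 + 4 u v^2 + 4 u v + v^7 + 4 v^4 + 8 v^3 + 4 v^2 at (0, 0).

Type A6, Milnor number mu = 6.

The Hessian of f at 0 is [[2, 4], [4, 8]] with rank 1, so corank 1. A Groebner basis of the Jacobian ideal J(f) in C{u,v} is {u^3 + 6*u^2*v - 6*u^2 - 16*u*v + 4*u + 8*v, u/2 + v^2 + v}; counting standard monomials gives mu = 6. Corank 1: A-series; mu = 6 gives A_6.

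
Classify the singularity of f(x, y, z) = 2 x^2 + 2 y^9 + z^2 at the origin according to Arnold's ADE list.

The Hessian of f at 0 has rank 2. Corank 1: A-series; mu = 8 gives A_8.

A_8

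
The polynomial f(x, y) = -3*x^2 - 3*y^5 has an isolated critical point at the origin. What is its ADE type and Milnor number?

Type A_{4}, Milnor number mu = 4.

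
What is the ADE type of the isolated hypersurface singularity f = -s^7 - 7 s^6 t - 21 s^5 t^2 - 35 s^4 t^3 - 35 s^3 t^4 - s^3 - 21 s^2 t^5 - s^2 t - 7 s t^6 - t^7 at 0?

D_8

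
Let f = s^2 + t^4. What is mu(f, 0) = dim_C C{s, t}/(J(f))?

The Hessian of f at 0 is [[2, 0], [0, 0]] with rank 1, so corank 1. A Groebner basis of the Jacobian ideal J(f) in C{s,t} is {t^3, s}; counting standard monomials gives mu = 3. Corank 1: A-series; mu = 3 gives A_3.

3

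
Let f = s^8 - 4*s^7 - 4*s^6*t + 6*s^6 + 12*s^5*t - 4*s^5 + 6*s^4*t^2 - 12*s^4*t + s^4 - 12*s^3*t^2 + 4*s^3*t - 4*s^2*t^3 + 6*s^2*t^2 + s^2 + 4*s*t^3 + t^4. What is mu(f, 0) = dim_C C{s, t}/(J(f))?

3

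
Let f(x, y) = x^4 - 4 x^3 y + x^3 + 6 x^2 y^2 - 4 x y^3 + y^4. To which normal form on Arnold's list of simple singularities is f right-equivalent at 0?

The Hessian of f at 0 has rank 0. Corank 2; j^3 = x^3 is a perfect cube, so E-series; the 4-jet and mu = 6 give E_6.

E_{6}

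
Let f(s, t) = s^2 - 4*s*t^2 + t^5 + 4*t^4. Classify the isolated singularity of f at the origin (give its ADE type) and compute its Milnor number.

The Hessian of f at 0 has rank 1. Corank 1: A-series; mu = 4 gives A_4.

Type A_{4}, Milnor number mu = 4.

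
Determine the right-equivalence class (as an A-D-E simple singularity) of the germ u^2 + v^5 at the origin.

The Hessian of f at 0 has rank 1. Corank 1: A-series; mu = 4 gives A_4.

A4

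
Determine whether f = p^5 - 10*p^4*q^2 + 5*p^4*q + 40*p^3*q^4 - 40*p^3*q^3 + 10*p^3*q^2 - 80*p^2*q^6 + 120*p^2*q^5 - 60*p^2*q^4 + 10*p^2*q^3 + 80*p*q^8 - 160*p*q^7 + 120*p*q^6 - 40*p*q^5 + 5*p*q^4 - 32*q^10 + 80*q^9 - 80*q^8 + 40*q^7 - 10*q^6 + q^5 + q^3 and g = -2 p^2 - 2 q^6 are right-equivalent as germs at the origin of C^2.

No.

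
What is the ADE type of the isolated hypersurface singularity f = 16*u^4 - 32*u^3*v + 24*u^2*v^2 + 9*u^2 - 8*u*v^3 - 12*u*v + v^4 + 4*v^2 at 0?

A_{3}

The Hessian of f at 0 has rank 1. Corank 1: A-series; mu = 3 gives A_3.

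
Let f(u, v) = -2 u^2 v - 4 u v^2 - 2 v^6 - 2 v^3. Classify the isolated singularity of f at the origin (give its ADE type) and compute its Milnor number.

Type D_{7}, Milnor number mu = 7.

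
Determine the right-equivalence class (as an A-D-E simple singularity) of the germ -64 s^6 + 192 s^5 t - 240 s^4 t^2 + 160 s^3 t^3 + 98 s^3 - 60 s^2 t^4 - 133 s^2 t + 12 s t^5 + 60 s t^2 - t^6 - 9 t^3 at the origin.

The Hessian of f at 0 has rank 0. Corank 2; j^3 = (2*s - t)*(7*s - 3*t)^2 has shape L^2 M (L != M), so D-series; mu = 7 gives D_7.

D7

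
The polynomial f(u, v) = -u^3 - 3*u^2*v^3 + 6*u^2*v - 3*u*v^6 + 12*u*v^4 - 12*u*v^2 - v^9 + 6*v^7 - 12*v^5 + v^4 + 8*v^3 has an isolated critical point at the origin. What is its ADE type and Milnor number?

Type E_{6}, Milnor number mu = 6.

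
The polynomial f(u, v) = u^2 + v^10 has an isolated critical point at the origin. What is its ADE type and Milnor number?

The Hessian of f at 0 is [[2, 0], [0, 0]] with rank 1, so corank 1. A Groebner basis of the Jacobian ideal J(f) in C{u,v} is {v^9, u}; counting standard monomials gives mu = 9. Corank 1: A-series; mu = 9 gives A_9.

Type A_{9}, Milnor number mu = 9.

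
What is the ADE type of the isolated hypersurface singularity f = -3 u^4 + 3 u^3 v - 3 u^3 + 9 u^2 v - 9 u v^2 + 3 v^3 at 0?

E_{7}

The Hessian of f at 0 has rank 0. Corank 2; j^3 = -3*(u - v)^3 is a perfect cube, so E-series; the 4-jet and mu = 7 give E_7.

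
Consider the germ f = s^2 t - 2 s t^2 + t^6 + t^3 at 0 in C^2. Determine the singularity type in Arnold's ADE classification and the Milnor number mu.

Type D_{7}, Milnor number mu = 7.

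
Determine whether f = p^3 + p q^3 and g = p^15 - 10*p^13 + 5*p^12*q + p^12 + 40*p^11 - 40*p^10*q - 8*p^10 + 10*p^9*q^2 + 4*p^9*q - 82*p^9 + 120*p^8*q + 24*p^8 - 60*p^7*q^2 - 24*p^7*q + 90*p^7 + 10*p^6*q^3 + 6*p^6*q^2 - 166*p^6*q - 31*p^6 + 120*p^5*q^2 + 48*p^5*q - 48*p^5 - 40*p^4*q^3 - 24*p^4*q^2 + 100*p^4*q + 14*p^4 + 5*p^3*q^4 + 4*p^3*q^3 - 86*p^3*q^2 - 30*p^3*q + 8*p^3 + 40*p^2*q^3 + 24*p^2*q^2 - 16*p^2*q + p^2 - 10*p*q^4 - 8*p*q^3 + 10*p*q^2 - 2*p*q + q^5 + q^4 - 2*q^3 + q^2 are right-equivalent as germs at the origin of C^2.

No.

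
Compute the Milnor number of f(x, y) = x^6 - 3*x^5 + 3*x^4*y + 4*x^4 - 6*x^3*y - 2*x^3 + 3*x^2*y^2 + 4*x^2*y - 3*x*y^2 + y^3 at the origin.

4

The Hessian of f at 0 has rank 0. Corank 2; j^3 = -(x - y)*(2*x^2 - 2*x*y + y^2) splits into three distinct lines over C (the quadratic factor has nonzero discriminant), so D_4.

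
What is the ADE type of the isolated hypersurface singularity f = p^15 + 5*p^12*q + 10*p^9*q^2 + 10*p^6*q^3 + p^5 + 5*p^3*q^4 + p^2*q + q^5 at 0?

D_{6}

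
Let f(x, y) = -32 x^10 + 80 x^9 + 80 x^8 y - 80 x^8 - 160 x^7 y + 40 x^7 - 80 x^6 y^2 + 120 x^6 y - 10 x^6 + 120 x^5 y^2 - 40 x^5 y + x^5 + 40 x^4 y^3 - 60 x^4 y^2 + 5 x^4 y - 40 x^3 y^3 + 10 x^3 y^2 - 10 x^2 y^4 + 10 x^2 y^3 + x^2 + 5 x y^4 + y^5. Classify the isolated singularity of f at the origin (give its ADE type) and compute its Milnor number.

Type A4, Milnor number mu = 4.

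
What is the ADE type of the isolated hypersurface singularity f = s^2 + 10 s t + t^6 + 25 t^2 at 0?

The Hessian of f at 0 has rank 1. Corank 1: A-series; mu = 5 gives A_5.

A5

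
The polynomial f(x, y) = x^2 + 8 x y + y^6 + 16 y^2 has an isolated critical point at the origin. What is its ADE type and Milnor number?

The Hessian of f at 0 is [[2, 8], [8, 32]] with rank 1, so corank 1. A Groebner basis of the Jacobian ideal J(f) in C{x,y} is {y^5, x + 4*y}; counting standard monomials gives mu = 5. Corank 1: A-series; mu = 5 gives A_5.

Type A5, Milnor number mu = 5.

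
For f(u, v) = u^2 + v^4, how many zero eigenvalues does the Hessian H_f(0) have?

1

The Hessian at 0 is [[2, 0], [0, 0]] of rank 1; hence corank 1.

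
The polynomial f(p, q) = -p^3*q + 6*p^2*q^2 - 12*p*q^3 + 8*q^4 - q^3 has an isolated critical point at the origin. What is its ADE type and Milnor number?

The Hessian of f at 0 is [[0, 0], [0, 0]] with rank 0, so corank 2. A Groebner basis of the Jacobian ideal J(f) in C{p,q} is {p^3 - 12*p*q^2 + 3*q^2, p^2*q - 4*p*q^2, q^3}; counting standard monomials gives mu = 7. Corank 2; j^3 = -q^3 is a perfect cube, so E-series; the 4-jet and mu = 7 give E_7.

Type E_{7}, Milnor number mu = 7.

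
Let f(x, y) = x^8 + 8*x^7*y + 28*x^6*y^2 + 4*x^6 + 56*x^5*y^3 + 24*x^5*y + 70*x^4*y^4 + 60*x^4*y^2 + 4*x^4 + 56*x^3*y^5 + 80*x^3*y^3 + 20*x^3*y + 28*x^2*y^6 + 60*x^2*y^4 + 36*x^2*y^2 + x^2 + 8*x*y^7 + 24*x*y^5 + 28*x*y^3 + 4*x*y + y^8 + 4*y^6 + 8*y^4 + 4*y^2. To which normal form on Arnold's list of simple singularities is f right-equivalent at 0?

A7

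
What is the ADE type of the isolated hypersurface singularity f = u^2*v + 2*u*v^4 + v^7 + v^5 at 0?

D6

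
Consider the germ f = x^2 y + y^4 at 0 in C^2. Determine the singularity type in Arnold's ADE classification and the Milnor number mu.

Type D_{5}, Milnor number mu = 5.

The Hessian of f at 0 has rank 0. Corank 2; j^3 = x^2*y has shape L^2 M (L != M), so D-series; mu = 5 gives D_5.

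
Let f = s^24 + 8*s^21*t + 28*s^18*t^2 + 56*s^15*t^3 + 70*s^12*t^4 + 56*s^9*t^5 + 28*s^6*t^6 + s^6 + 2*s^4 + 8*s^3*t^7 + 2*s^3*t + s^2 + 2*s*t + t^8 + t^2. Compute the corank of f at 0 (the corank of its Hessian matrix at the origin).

Hessian at 0 has rank 1.

1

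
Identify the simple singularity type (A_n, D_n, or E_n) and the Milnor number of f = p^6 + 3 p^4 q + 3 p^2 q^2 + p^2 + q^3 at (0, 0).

Type A_2, Milnor number mu = 2.

The Hessian of f at 0 has rank 1. Corank 1: A-series; mu = 2 gives A_2.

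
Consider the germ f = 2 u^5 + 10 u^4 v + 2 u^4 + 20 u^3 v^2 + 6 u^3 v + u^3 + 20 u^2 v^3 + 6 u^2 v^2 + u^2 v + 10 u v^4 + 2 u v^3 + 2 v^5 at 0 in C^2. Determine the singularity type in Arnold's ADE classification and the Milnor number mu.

Type D_6, Milnor number mu = 6.

The Hessian of f at 0 has rank 0. Corank 2; j^3 = u^2*(u + v) has shape L^2 M (L != M), so D-series; mu = 6 gives D_6.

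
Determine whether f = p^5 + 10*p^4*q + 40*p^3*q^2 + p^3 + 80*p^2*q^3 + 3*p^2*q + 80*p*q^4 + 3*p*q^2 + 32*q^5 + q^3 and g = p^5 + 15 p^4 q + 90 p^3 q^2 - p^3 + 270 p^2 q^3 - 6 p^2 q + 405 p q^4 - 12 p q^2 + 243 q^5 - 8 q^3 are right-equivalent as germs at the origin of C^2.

The Hessian of f at 0 has rank 0. Corank 2; j^3 = (p + q)^3 is a perfect cube, so E-series; the 5-jet and mu = 8 give E_8. The Hessian of g at 0 has rank 0. Corank 2; j^3 = -(p + 2*q)^3 is a perfect cube, so E-series; the 5-jet and mu = 8 give E_8. Both have type E_8, hence right-equivalent.

Yes.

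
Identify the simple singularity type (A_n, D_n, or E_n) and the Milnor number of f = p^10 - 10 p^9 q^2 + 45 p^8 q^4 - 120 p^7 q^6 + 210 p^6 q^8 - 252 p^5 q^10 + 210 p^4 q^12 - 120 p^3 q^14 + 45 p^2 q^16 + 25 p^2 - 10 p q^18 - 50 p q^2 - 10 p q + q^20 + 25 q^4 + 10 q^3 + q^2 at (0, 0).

Type A9, Milnor number mu = 9.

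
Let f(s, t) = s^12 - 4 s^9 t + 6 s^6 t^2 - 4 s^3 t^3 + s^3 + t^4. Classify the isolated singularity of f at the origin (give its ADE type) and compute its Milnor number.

The Hessian of f at 0 has rank 0. Corank 2; j^3 = s^3 is a perfect cube, so E-series; the 4-jet and mu = 6 give E_6.

Type E6, Milnor number mu = 6.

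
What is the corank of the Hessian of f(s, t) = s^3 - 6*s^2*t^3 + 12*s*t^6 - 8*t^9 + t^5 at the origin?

The Hessian at 0 is [[0, 0], [0, 0]] of rank 0; hence corank 2.

2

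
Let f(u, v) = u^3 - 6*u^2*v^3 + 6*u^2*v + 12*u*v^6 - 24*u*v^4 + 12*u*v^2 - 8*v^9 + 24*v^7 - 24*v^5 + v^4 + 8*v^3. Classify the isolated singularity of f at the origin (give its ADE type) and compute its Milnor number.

Type E_{6}, Milnor number mu = 6.

The Hessian of f at 0 is [[0, 0], [0, 0]] with rank 0, so corank 2. A Groebner basis of the Jacobian ideal J(f) in C{u,v} is {v^3, u^2 + 4*u*v + 4*v^2}; counting standard monomials gives mu = 6. Corank 2; j^3 = (u + 2*v)^3 is a perfect cube, so E-series; the 4-jet and mu = 6 give E_6.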